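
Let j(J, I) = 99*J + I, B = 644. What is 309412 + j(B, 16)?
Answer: 373184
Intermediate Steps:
j(J, I) = I + 99*J
309412 + j(B, 16) = 309412 + (16 + 99*644) = 309412 + (16 + 63756) = 309412 + 63772 = 373184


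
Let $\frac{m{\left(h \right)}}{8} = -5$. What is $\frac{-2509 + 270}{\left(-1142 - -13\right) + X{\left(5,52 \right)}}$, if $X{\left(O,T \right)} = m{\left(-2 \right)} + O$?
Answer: $\frac{2239}{1164} \approx 1.9235$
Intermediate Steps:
$m{\left(h \right)} = -40$ ($m{\left(h \right)} = 8 \left(-5\right) = -40$)
$X{\left(O,T \right)} = -40 + O$
$\frac{-2509 + 270}{\left(-1142 - -13\right) + X{\left(5,52 \right)}} = \frac{-2509 + 270}{\left(-1142 - -13\right) + \left(-40 + 5\right)} = - \frac{2239}{\left(-1142 + 13\right) - 35} = - \frac{2239}{-1129 - 35} = - \frac{2239}{-1164} = \left(-2239\right) \left(- \frac{1}{1164}\right) = \frac{2239}{1164}$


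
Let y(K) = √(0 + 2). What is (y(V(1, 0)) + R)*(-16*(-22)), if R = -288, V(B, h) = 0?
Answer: -101376 + 352*√2 ≈ -1.0088e+5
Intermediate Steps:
y(K) = √2
(y(V(1, 0)) + R)*(-16*(-22)) = (√2 - 288)*(-16*(-22)) = (-288 + √2)*352 = -101376 + 352*√2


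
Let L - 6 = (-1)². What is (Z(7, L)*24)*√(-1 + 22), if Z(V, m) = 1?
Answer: 24*√21 ≈ 109.98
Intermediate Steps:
L = 7 (L = 6 + (-1)² = 6 + 1 = 7)
(Z(7, L)*24)*√(-1 + 22) = (1*24)*√(-1 + 22) = 24*√21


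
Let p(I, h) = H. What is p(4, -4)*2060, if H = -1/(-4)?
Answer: 515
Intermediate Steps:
H = ¼ (H = -1*(-¼) = ¼ ≈ 0.25000)
p(I, h) = ¼
p(4, -4)*2060 = (¼)*2060 = 515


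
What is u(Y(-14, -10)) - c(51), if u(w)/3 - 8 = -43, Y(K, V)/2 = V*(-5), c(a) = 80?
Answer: -185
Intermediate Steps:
Y(K, V) = -10*V (Y(K, V) = 2*(V*(-5)) = 2*(-5*V) = -10*V)
u(w) = -105 (u(w) = 24 + 3*(-43) = 24 - 129 = -105)
u(Y(-14, -10)) - c(51) = -105 - 1*80 = -105 - 80 = -185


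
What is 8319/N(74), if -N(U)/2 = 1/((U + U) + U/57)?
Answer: -11799115/19 ≈ -6.2101e+5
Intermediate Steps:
N(U) = -114/(115*U) (N(U) = -2/((U + U) + U/57) = -2/(2*U + U*(1/57)) = -2/(2*U + U/57) = -2*57/(115*U) = -114/(115*U))
8319/N(74) = 8319/((-114/115/74)) = 8319/((-114/115*1/74)) = 8319/(-57/4255) = 8319*(-4255/57) = -11799115/19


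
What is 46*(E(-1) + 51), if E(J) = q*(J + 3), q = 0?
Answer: 2346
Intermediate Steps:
E(J) = 0 (E(J) = 0*(J + 3) = 0*(3 + J) = 0)
46*(E(-1) + 51) = 46*(0 + 51) = 46*51 = 2346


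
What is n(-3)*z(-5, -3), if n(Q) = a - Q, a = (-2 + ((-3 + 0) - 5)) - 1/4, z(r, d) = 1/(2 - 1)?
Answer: -29/4 ≈ -7.2500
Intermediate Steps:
z(r, d) = 1 (z(r, d) = 1/1 = 1)
a = -41/4 (a = (-2 + (-3 - 5)) - 1*¼ = (-2 - 8) - ¼ = -10 - ¼ = -41/4 ≈ -10.250)
n(Q) = -41/4 - Q
n(-3)*z(-5, -3) = (-41/4 - 1*(-3))*1 = (-41/4 + 3)*1 = -29/4*1 = -29/4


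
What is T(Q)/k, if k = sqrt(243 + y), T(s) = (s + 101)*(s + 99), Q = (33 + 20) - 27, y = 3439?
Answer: 15875*sqrt(3682)/3682 ≈ 261.62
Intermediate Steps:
Q = 26 (Q = 53 - 27 = 26)
T(s) = (99 + s)*(101 + s) (T(s) = (101 + s)*(99 + s) = (99 + s)*(101 + s))
k = sqrt(3682) (k = sqrt(243 + 3439) = sqrt(3682) ≈ 60.680)
T(Q)/k = (9999 + 26**2 + 200*26)/(sqrt(3682)) = (9999 + 676 + 5200)*(sqrt(3682)/3682) = 15875*(sqrt(3682)/3682) = 15875*sqrt(3682)/3682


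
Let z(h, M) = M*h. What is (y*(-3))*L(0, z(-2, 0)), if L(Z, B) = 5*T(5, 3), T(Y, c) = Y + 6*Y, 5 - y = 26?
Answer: 11025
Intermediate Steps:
y = -21 (y = 5 - 1*26 = 5 - 26 = -21)
T(Y, c) = 7*Y
L(Z, B) = 175 (L(Z, B) = 5*(7*5) = 5*35 = 175)
(y*(-3))*L(0, z(-2, 0)) = -21*(-3)*175 = 63*175 = 11025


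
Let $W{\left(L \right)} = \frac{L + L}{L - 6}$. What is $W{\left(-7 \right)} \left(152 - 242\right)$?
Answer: $- \frac{1260}{13} \approx -96.923$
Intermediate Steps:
$W{\left(L \right)} = \frac{2 L}{-6 + L}$
$W{\left(-7 \right)} \left(152 - 242\right) = 2 \left(-7\right) \frac{1}{-6 - 7} \left(152 - 242\right) = 2 \left(-7\right) \frac{1}{-13} \left(152 - 242\right) = 2 \left(-7\right) \left(- \frac{1}{13}\right) \left(-90\right) = \frac{14}{13} \left(-90\right) = - \frac{1260}{13}$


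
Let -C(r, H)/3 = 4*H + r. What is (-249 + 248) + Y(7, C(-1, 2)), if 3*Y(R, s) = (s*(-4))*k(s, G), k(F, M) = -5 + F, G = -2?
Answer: -729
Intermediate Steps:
C(r, H) = -12*H - 3*r (C(r, H) = -3*(4*H + r) = -3*(r + 4*H) = -12*H - 3*r)
Y(R, s) = -4*s*(-5 + s)/3 (Y(R, s) = ((s*(-4))*(-5 + s))/3 = ((-4*s)*(-5 + s))/3 = (-4*s*(-5 + s))/3 = -4*s*(-5 + s)/3)
(-249 + 248) + Y(7, C(-1, 2)) = (-249 + 248) + 4*(-12*2 - 3*(-1))*(5 - (-12*2 - 3*(-1)))/3 = -1 + 4*(-24 + 3)*(5 - (-24 + 3))/3 = -1 + (4/3)*(-21)*(5 - 1*(-21)) = -1 + (4/3)*(-21)*(5 + 21) = -1 + (4/3)*(-21)*26 = -1 - 728 = -729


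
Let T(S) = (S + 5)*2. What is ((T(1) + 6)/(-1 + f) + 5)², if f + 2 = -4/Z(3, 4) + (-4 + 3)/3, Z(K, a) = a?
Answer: 121/169 ≈ 0.71598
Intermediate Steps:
T(S) = 10 + 2*S (T(S) = (5 + S)*2 = 10 + 2*S)
f = -10/3 (f = -2 + (-4/4 + (-4 + 3)/3) = -2 + (-4*¼ - 1*⅓) = -2 + (-1 - ⅓) = -2 - 4/3 = -10/3 ≈ -3.3333)
((T(1) + 6)/(-1 + f) + 5)² = (((10 + 2*1) + 6)/(-1 - 10/3) + 5)² = (((10 + 2) + 6)/(-13/3) + 5)² = ((12 + 6)*(-3/13) + 5)² = (18*(-3/13) + 5)² = (-54/13 + 5)² = (11/13)² = 121/169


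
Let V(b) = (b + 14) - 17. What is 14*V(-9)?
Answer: -168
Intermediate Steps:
V(b) = -3 + b (V(b) = (14 + b) - 17 = -3 + b)
14*V(-9) = 14*(-3 - 9) = 14*(-12) = -168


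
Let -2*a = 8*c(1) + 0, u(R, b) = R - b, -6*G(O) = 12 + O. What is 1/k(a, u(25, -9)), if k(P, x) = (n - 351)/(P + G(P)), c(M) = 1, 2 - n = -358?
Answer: -16/27 ≈ -0.59259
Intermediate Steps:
n = 360 (n = 2 - 1*(-358) = 2 + 358 = 360)
G(O) = -2 - O/6 (G(O) = -(12 + O)/6 = -2 - O/6)
a = -4 (a = -(8*1 + 0)/2 = -(8 + 0)/2 = -½*8 = -4)
k(P, x) = 9/(-2 + 5*P/6) (k(P, x) = (360 - 351)/(P + (-2 - P/6)) = 9/(-2 + 5*P/6))
1/k(a, u(25, -9)) = 1/(54/(-12 + 5*(-4))) = 1/(54/(-12 - 20)) = 1/(54/(-32)) = 1/(54*(-1/32)) = 1/(-27/16) = -16/27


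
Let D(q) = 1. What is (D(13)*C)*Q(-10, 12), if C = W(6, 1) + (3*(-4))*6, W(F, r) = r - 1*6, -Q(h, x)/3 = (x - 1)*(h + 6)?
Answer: -10164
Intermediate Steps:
Q(h, x) = -3*(-1 + x)*(6 + h) (Q(h, x) = -3*(x - 1)*(h + 6) = -3*(-1 + x)*(6 + h))
W(F, r) = -6 + r (W(F, r) = r - 6 = -6 + r)
C = -77 (C = (-6 + 1) + (3*(-4))*6 = -5 - 12*6 = -5 - 72 = -77)
(D(13)*C)*Q(-10, 12) = (1*(-77))*(18 - 18*12 + 3*(-10) - 3*(-10)*12) = -77*(18 - 216 - 30 + 360) = -77*132 = -10164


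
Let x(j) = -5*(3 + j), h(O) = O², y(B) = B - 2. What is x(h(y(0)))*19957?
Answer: -698495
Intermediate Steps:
y(B) = -2 + B
x(j) = -15 - 5*j
x(h(y(0)))*19957 = (-15 - 5*(-2 + 0)²)*19957 = (-15 - 5*(-2)²)*19957 = (-15 - 5*4)*19957 = (-15 - 20)*19957 = -35*19957 = -698495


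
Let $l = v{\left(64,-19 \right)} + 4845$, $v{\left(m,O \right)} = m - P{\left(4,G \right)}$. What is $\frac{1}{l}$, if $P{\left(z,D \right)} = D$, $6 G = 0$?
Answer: $\frac{1}{4909} \approx 0.00020371$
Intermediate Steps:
$G = 0$ ($G = \frac{1}{6} \cdot 0 = 0$)
$v{\left(m,O \right)} = m$ ($v{\left(m,O \right)} = m - 0 = m + 0 = m$)
$l = 4909$ ($l = 64 + 4845 = 4909$)
$\frac{1}{l} = \frac{1}{4909}$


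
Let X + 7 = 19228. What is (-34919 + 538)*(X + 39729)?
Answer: -2026759950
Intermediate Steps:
X = 19221 (X = -7 + 19228 = 19221)
(-34919 + 538)*(X + 39729) = (-34919 + 538)*(19221 + 39729) = -34381*58950 = -2026759950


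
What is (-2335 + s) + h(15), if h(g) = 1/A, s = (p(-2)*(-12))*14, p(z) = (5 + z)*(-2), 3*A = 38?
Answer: -50423/38 ≈ -1326.9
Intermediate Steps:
A = 38/3 (A = (⅓)*38 = 38/3 ≈ 12.667)
p(z) = -10 - 2*z
s = 1008 (s = ((-10 - 2*(-2))*(-12))*14 = ((-10 + 4)*(-12))*14 = -6*(-12)*14 = 72*14 = 1008)
h(g) = 3/38 (h(g) = 1/(38/3) = 3/38)
(-2335 + s) + h(15) = (-2335 + 1008) + 3/38 = -1327 + 3/38 = -50423/38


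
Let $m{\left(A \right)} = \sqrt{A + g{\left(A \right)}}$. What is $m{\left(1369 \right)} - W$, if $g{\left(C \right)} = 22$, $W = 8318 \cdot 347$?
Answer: $-2886346 + \sqrt{1391} \approx -2.8863 \cdot 10^{6}$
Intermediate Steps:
$W = 2886346$
$m{\left(A \right)} = \sqrt{22 + A}$ ($m{\left(A \right)} = \sqrt{A + 22} = \sqrt{22 + A}$)
$m{\left(1369 \right)} - W = \sqrt{22 + 1369} - 2886346 = \sqrt{1391} - 2886346 = -2886346 + \sqrt{1391}$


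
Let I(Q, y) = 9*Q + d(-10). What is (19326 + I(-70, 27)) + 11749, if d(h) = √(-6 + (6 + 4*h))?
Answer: 30445 + 2*I*√10 ≈ 30445.0 + 6.3246*I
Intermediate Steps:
d(h) = 2*√h (d(h) = √(4*h) = 2*√h)
I(Q, y) = 9*Q + 2*I*√10 (I(Q, y) = 9*Q + 2*√(-10) = 9*Q + 2*(I*√10) = 9*Q + 2*I*√10)
(19326 + I(-70, 27)) + 11749 = (19326 + (9*(-70) + 2*I*√10)) + 11749 = (19326 + (-630 + 2*I*√10)) + 11749 = (18696 + 2*I*√10) + 11749 = 30445 + 2*I*√10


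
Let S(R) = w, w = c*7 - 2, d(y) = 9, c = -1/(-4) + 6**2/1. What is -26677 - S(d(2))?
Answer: -107715/4 ≈ -26929.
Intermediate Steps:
c = 145/4 (c = -1*(-1/4) + 36*1 = 1/4 + 36 = 145/4 ≈ 36.250)
w = 1007/4 (w = (145/4)*7 - 2 = 1015/4 - 2 = 1007/4 ≈ 251.75)
S(R) = 1007/4
-26677 - S(d(2)) = -26677 - 1*1007/4 = -26677 - 1007/4 = -107715/4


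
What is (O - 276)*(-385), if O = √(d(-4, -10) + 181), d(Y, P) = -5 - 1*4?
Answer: 106260 - 770*√43 ≈ 1.0121e+5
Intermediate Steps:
d(Y, P) = -9 (d(Y, P) = -5 - 4 = -9)
O = 2*√43 (O = √(-9 + 181) = √172 = 2*√43 ≈ 13.115)
(O - 276)*(-385) = (2*√43 - 276)*(-385) = (-276 + 2*√43)*(-385) = 106260 - 770*√43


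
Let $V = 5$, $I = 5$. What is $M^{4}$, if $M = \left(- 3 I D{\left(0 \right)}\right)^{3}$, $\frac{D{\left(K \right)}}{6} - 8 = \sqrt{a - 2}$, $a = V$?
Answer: $102456420673487574557241000000000000 + 58553651069932404690720000000000000 \sqrt{3} \approx 2.0387 \cdot 10^{35}$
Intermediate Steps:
$a = 5$
$D{\left(K \right)} = 48 + 6 \sqrt{3}$ ($D{\left(K \right)} = 48 + 6 \sqrt{5 - 2} = 48 + 6 \sqrt{3}$)
$M = \left(-720 - 90 \sqrt{3}\right)^{3}$ ($M = \left(\left(-3\right) 5 \left(48 + 6 \sqrt{3}\right)\right)^{3} = \left(- 15 \left(48 + 6 \sqrt{3}\right)\right)^{3} = \left(-720 - 90 \sqrt{3}\right)^{3} \approx -6.7196 \cdot 10^{8}$)
$M^{4} = \left(-425736000 - 142155000 \sqrt{3}\right)^{4}$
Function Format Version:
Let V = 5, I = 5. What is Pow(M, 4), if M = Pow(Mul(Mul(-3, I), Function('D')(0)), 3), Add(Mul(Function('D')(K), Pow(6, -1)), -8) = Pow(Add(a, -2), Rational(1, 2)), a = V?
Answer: Add(102456420673487574557241000000000000, Mul(58553651069932404690720000000000000, Pow(3, Rational(1, 2)))) ≈ 2.0387e+35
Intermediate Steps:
a = 5
Function('D')(K) = Add(48, Mul(6, Pow(3, Rational(1, 2)))) (Function('D')(K) = Add(48, Mul(6, Pow(Add(5, -2), Rational(1, 2)))) = Add(48, Mul(6, Pow(3, Rational(1, 2)))))
M = Pow(Add(-720, Mul(-90, Pow(3, Rational(1, 2)))), 3) (M = Pow(Mul(Mul(-3, 5), Add(48, Mul(6, Pow(3, Rational(1, 2))))), 3) = Pow(Mul(-15, Add(48, Mul(6, Pow(3, Rational(1, 2))))), 3) = Pow(Add(-720, Mul(-90, Pow(3, Rational(1, 2)))), 3) ≈ -6.7196e+8)
Pow(M, 4) = Pow(Add(-425736000, Mul(-142155000, Pow(3, Rational(1, 2)))), 4)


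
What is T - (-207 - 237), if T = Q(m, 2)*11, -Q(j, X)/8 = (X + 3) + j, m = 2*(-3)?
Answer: 532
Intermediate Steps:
m = -6
Q(j, X) = -24 - 8*X - 8*j (Q(j, X) = -8*((X + 3) + j) = -8*((3 + X) + j) = -8*(3 + X + j) = -24 - 8*X - 8*j)
T = 88 (T = (-24 - 8*2 - 8*(-6))*11 = (-24 - 16 + 48)*11 = 8*11 = 88)
T - (-207 - 237) = 88 - (-207 - 237) = 88 - 1*(-444) = 88 + 444 = 532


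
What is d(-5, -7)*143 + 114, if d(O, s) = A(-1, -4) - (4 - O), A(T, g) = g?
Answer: -1745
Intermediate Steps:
d(O, s) = -8 + O (d(O, s) = -4 - (4 - O) = -4 + (-4 + O) = -8 + O)
d(-5, -7)*143 + 114 = (-8 - 5)*143 + 114 = -13*143 + 114 = -1859 + 114 = -1745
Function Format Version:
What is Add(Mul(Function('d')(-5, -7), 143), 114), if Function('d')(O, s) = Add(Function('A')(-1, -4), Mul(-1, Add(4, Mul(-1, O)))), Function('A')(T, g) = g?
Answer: -1745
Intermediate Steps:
Function('d')(O, s) = Add(-8, O) (Function('d')(O, s) = Add(-4, Mul(-1, Add(4, Mul(-1, O)))) = Add(-4, Add(-4, O)) = Add(-8, O))
Add(Mul(Function('d')(-5, -7), 143), 114) = Add(Mul(Add(-8, -5), 143), 114) = Add(Mul(-13, 143), 114) = Add(-1859, 114) = -1745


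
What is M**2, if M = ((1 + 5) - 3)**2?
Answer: 81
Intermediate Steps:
M = 9 (M = (6 - 3)**2 = 3**2 = 9)
M**2 = 9**2 = 81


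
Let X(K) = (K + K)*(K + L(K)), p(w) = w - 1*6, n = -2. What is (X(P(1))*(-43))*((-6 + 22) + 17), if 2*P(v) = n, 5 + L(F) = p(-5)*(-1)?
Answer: 14190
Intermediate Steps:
p(w) = -6 + w (p(w) = w - 6 = -6 + w)
L(F) = 6 (L(F) = -5 + (-6 - 5)*(-1) = -5 - 11*(-1) = -5 + 11 = 6)
P(v) = -1 (P(v) = (½)*(-2) = -1)
X(K) = 2*K*(6 + K) (X(K) = (K + K)*(K + 6) = (2*K)*(6 + K) = 2*K*(6 + K))
(X(P(1))*(-43))*((-6 + 22) + 17) = ((2*(-1)*(6 - 1))*(-43))*((-6 + 22) + 17) = ((2*(-1)*5)*(-43))*(16 + 17) = -10*(-43)*33 = 430*33 = 14190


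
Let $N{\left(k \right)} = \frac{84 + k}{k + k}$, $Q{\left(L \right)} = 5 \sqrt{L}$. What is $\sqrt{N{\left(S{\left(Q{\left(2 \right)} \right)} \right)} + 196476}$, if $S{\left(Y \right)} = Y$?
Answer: $\frac{\sqrt{19647650 + 420 \sqrt{2}}}{10} \approx 443.26$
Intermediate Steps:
$N{\left(k \right)} = \frac{84 + k}{2 k}$
$\sqrt{N{\left(S{\left(Q{\left(2 \right)} \right)} \right)} + 196476} = \sqrt{\frac{84 + 5 \sqrt{2}}{2 \cdot 5 \sqrt{2}} + 196476} = \sqrt{\frac{\frac{\sqrt{2}}{10} \left(84 + 5 \sqrt{2}\right)}{2} + 196476} = \sqrt{\frac{\sqrt{2} \left(84 + 5 \sqrt{2}\right)}{20} + 196476} = \sqrt{196476 + \frac{\sqrt{2} \left(84 + 5 \sqrt{2}\right)}{20}}$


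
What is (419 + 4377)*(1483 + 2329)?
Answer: 18282352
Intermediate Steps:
(419 + 4377)*(1483 + 2329) = 4796*3812 = 18282352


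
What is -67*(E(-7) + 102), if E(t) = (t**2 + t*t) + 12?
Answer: -14204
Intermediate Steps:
E(t) = 12 + 2*t**2 (E(t) = (t**2 + t**2) + 12 = 2*t**2 + 12 = 12 + 2*t**2)
-67*(E(-7) + 102) = -67*((12 + 2*(-7)**2) + 102) = -67*((12 + 2*49) + 102) = -67*((12 + 98) + 102) = -67*(110 + 102) = -67*212 = -14204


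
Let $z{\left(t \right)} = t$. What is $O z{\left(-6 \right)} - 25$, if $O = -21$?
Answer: $101$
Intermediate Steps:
$O z{\left(-6 \right)} - 25 = \left(-21\right) \left(-6\right) - 25 = 126 - 25 = 101$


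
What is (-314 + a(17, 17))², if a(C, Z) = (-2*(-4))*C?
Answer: 31684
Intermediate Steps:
a(C, Z) = 8*C
(-314 + a(17, 17))² = (-314 + 8*17)² = (-314 + 136)² = (-178)² = 31684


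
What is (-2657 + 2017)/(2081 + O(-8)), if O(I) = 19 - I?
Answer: -160/527 ≈ -0.30361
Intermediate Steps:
(-2657 + 2017)/(2081 + O(-8)) = (-2657 + 2017)/(2081 + (19 - 1*(-8))) = -640/(2081 + (19 + 8)) = -640/(2081 + 27) = -640/2108 = -640*1/2108 = -160/527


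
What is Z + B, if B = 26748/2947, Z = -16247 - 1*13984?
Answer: -89064009/2947 ≈ -30222.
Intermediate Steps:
Z = -30231 (Z = -16247 - 13984 = -30231)
B = 26748/2947 (B = 26748*(1/2947) = 26748/2947 ≈ 9.0764)
Z + B = -30231 + 26748/2947 = -89064009/2947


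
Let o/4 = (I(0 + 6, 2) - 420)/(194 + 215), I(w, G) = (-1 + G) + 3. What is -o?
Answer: 1664/409 ≈ 4.0685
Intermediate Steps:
I(w, G) = 2 + G
o = -1664/409 (o = 4*(((2 + 2) - 420)/(194 + 215)) = 4*((4 - 420)/409) = 4*(-416*1/409) = 4*(-416/409) = -1664/409 ≈ -4.0685)
-o = -1*(-1664/409) = 1664/409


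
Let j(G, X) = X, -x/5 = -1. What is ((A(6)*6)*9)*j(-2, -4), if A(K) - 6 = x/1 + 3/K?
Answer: -2484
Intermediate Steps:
x = 5 (x = -5*(-1) = 5)
A(K) = 11 + 3/K (A(K) = 6 + (5/1 + 3/K) = 6 + (5*1 + 3/K) = 6 + (5 + 3/K) = 11 + 3/K)
((A(6)*6)*9)*j(-2, -4) = (((11 + 3/6)*6)*9)*(-4) = (((11 + 3*(⅙))*6)*9)*(-4) = (((11 + ½)*6)*9)*(-4) = (((23/2)*6)*9)*(-4) = (69*9)*(-4) = 621*(-4) = -2484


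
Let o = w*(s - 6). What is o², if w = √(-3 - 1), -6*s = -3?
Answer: -121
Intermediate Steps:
s = ½ (s = -⅙*(-3) = ½ ≈ 0.50000)
w = 2*I (w = √(-4) = 2*I ≈ 2.0*I)
o = -11*I (o = (2*I)*(½ - 6) = (2*I)*(-11/2) = -11*I ≈ -11.0*I)
o² = (-11*I)² = -121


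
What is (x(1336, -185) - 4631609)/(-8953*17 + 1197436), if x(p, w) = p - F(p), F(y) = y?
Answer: -4631609/1045235 ≈ -4.4312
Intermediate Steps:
x(p, w) = 0 (x(p, w) = p - p = 0)
(x(1336, -185) - 4631609)/(-8953*17 + 1197436) = (0 - 4631609)/(-8953*17 + 1197436) = -4631609/(-152201 + 1197436) = -4631609/1045235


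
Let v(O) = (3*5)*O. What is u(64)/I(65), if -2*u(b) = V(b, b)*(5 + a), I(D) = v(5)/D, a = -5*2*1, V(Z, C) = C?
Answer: 416/3 ≈ 138.67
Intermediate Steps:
v(O) = 15*O
a = -10 (a = -10*1 = -10)
I(D) = 75/D (I(D) = (15*5)/D = 75/D)
u(b) = 5*b/2 (u(b) = -b*(5 - 10)/2 = -b*(-5)/2 = -(-5)*b/2 = 5*b/2)
u(64)/I(65) = ((5/2)*64)/((75/65)) = 160/((75*(1/65))) = 160/(15/13) = 160*(13/15) = 416/3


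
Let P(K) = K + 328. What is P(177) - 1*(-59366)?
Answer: 59871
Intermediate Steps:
P(K) = 328 + K
P(177) - 1*(-59366) = (328 + 177) - 1*(-59366) = 505 + 59366 = 59871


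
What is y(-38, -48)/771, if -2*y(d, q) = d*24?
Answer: 152/257 ≈ 0.59144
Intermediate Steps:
y(d, q) = -12*d (y(d, q) = -d*24/2 = -12*d)
y(-38, -48)/771 = -12*(-38)/771 = 456*(1/771) = 152/257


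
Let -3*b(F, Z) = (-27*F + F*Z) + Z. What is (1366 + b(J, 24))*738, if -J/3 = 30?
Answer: 935784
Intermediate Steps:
J = -90 (J = -3*30 = -90)
b(F, Z) = 9*F - Z/3 - F*Z/3 (b(F, Z) = -((-27*F + F*Z) + Z)/3 = -(Z - 27*F + F*Z)/3 = 9*F - Z/3 - F*Z/3)
(1366 + b(J, 24))*738 = (1366 + (9*(-90) - ⅓*24 - ⅓*(-90)*24))*738 = (1366 + (-810 - 8 + 720))*738 = (1366 - 98)*738 = 1268*738 = 935784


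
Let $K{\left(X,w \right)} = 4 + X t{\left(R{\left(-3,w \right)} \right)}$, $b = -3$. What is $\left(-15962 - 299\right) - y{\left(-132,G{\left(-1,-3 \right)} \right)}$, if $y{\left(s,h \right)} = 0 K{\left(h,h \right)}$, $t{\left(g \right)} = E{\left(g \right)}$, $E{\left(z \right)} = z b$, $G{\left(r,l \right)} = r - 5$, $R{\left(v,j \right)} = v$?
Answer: $-16261$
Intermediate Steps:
$G{\left(r,l \right)} = -5 + r$
$E{\left(z \right)} = - 3 z$ ($E{\left(z \right)} = z \left(-3\right) = - 3 z$)
$t{\left(g \right)} = - 3 g$
$K{\left(X,w \right)} = 4 + 9 X$ ($K{\left(X,w \right)} = 4 + X \left(\left(-3\right) \left(-3\right)\right) = 4 + X 9 = 4 + 9 X$)
$y{\left(s,h \right)} = 0$ ($y{\left(s,h \right)} = 0 \left(4 + 9 h\right) = 0$)
$\left(-15962 - 299\right) - y{\left(-132,G{\left(-1,-3 \right)} \right)} = \left(-15962 - 299\right) - 0 = -16261 + 0 = -16261$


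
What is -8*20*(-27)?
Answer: 4320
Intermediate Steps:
-8*20*(-27) = -160*(-27) = 4320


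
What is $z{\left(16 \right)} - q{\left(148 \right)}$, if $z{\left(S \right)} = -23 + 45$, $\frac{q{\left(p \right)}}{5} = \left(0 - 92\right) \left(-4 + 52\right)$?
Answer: $22102$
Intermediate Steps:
$q{\left(p \right)} = -22080$ ($q{\left(p \right)} = 5 \left(0 - 92\right) \left(-4 + 52\right) = 5 \left(\left(-92\right) 48\right) = 5 \left(-4416\right) = -22080$)
$z{\left(S \right)} = 22$
$z{\left(16 \right)} - q{\left(148 \right)} = 22 - -22080 = 22 + 22080 = 22102$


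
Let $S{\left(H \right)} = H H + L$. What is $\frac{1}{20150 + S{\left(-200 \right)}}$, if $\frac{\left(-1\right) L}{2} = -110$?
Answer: $\frac{1}{60370} \approx 1.6565 \cdot 10^{-5}$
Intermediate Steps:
$L = 220$ ($L = \left(-2\right) \left(-110\right) = 220$)
$S{\left(H \right)} = 220 + H^{2}$ ($S{\left(H \right)} = H H + 220 = H^{2} + 220 = 220 + H^{2}$)
$\frac{1}{20150 + S{\left(-200 \right)}} = \frac{1}{20150 + \left(220 + \left(-200\right)^{2}\right)} = \frac{1}{20150 + \left(220 + 40000\right)} = \frac{1}{20150 + 40220} = \frac{1}{60370}$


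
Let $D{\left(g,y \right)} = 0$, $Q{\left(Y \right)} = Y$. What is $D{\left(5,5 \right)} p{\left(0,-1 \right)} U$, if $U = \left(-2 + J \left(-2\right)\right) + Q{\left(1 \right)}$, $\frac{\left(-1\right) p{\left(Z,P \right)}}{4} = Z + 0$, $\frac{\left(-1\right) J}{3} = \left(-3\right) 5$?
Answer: $0$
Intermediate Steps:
$J = 45$ ($J = - 3 \left(\left(-3\right) 5\right) = \left(-3\right) \left(-15\right) = 45$)
$p{\left(Z,P \right)} = - 4 Z$ ($p{\left(Z,P \right)} = - 4 \left(Z + 0\right) = - 4 Z$)
$U = -91$ ($U = \left(-2 + 45 \left(-2\right)\right) + 1 = \left(-2 - 90\right) + 1 = -92 + 1 = -91$)
$D{\left(5,5 \right)} p{\left(0,-1 \right)} U = 0 \left(\left(-4\right) 0\right) \left(-91\right) = 0 \cdot 0 \left(-91\right) = 0 \left(-91\right) = 0$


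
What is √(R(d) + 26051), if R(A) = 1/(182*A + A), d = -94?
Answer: √7708720235802/17202 ≈ 161.40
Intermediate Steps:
R(A) = 1/(183*A)
√(R(d) + 26051) = √((1/183)/(-94) + 26051) = √((1/183)*(-1/94) + 26051) = √(-1/17202 + 26051) = √(448129301/17202) = √7708720235802/17202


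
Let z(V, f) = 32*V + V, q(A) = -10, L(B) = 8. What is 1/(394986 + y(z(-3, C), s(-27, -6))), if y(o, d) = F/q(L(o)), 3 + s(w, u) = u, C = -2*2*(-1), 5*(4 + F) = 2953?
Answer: 50/19746367 ≈ 2.5321e-6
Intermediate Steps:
F = 2933/5 (F = -4 + (1/5)*2953 = -4 + 2953/5 = 2933/5 ≈ 586.60)
C = 4 (C = -4*(-1) = 4)
z(V, f) = 33*V
s(w, u) = -3 + u
y(o, d) = -2933/50 (y(o, d) = (2933/5)/(-10) = (2933/5)*(-1/10) = -2933/50)
1/(394986 + y(z(-3, C), s(-27, -6))) = 1/(394986 - 2933/50) = 1/(19746367/50) = 50/19746367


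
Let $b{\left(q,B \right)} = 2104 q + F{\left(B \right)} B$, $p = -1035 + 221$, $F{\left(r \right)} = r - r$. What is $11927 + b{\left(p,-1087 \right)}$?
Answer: $-1700729$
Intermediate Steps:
$F{\left(r \right)} = 0$
$p = -814$
$b{\left(q,B \right)} = 2104 q$ ($b{\left(q,B \right)} = 2104 q + 0 B = 2104 q + 0 = 2104 q$)
$11927 + b{\left(p,-1087 \right)} = 11927 + 2104 \left(-814\right) = 11927 - 1712656 = -1700729$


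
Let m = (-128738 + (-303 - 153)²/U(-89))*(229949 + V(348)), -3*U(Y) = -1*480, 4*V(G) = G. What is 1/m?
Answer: -5/146577098912 ≈ -3.4112e-11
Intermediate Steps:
V(G) = G/4
U(Y) = 160 (U(Y) = -(-1)*480/3 = -⅓*(-480) = 160)
m = -146577098912/5 (m = (-128738 + (-303 - 153)²/160)*(229949 + (¼)*348) = (-128738 + (-456)²*(1/160))*(229949 + 87) = (-128738 + 207936*(1/160))*230036 = (-128738 + 6498/5)*230036 = -637192/5*230036 = -146577098912/5 ≈ -2.9315e+10)
1/m = 1/(-146577098912/5) = -5/146577098912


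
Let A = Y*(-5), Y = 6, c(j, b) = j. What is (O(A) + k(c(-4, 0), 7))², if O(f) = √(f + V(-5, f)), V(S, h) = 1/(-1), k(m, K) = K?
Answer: (7 + I*√31)² ≈ 18.0 + 77.949*I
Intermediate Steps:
V(S, h) = -1
A = -30 (A = 6*(-5) = -30)
O(f) = √(-1 + f) (O(f) = √(f - 1) = √(-1 + f))
(O(A) + k(c(-4, 0), 7))² = (√(-1 - 30) + 7)² = (√(-31) + 7)² = (I*√31 + 7)² = (7 + I*√31)²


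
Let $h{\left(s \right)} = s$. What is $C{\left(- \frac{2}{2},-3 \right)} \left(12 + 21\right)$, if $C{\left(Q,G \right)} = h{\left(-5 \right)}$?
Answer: $-165$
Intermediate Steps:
$C{\left(Q,G \right)} = -5$
$C{\left(- \frac{2}{2},-3 \right)} \left(12 + 21\right) = - 5 \left(12 + 21\right) = \left(-5\right) 33 = -165$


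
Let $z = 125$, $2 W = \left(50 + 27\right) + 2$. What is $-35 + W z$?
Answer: $\frac{9805}{2} \approx 4902.5$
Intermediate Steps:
$W = \frac{79}{2}$ ($W = \frac{\left(50 + 27\right) + 2}{2} = \frac{77 + 2}{2} = \frac{1}{2} \cdot 79 = \frac{79}{2} \approx 39.5$)
$-35 + W z = -35 + \frac{79}{2} \cdot 125 = -35 + \frac{9875}{2} = \frac{9805}{2}$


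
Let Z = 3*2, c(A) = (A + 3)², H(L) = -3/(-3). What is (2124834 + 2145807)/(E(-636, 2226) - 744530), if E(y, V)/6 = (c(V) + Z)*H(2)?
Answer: 4270641/29066152 ≈ 0.14693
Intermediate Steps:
H(L) = 1 (H(L) = -3*(-⅓) = 1)
c(A) = (3 + A)²
Z = 6
E(y, V) = 36 + 6*(3 + V)² (E(y, V) = 6*(((3 + V)² + 6)*1) = 6*((6 + (3 + V)²)*1) = 6*(6 + (3 + V)²) = 36 + 6*(3 + V)²)
(2124834 + 2145807)/(E(-636, 2226) - 744530) = (2124834 + 2145807)/((36 + 6*(3 + 2226)²) - 744530) = 4270641/((36 + 6*2229²) - 744530) = 4270641/((36 + 6*4968441) - 744530) = 4270641/((36 + 29810646) - 744530) = 4270641/(29810682 - 744530) = 4270641/29066152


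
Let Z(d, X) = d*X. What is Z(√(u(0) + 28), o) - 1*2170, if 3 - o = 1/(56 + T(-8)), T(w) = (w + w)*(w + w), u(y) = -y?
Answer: -2170 + 935*√7/156 ≈ -2154.1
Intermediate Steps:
T(w) = 4*w² (T(w) = (2*w)*(2*w) = 4*w²)
o = 935/312 (o = 3 - 1/(56 + 4*(-8)²) = 3 - 1/(56 + 4*64) = 3 - 1/(56 + 256) = 3 - 1/312 = 935/312 ≈ 2.9968)
Z(d, X) = X*d
Z(√(u(0) + 28), o) - 1*2170 = 935*√(-1*0 + 28)/312 - 1*2170 = 935*√(0 + 28)/312 - 2170 = 935*√28/312 - 2170 = 935*(2*√7)/312 - 2170 = 935*√7/156 - 2170 = -2170 + 935*√7/156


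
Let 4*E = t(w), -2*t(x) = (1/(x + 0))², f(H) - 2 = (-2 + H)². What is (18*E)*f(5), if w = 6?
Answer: -11/16 ≈ -0.68750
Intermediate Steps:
f(H) = 2 + (-2 + H)²
t(x) = -1/(2*x²) (t(x) = -1/(2*(x + 0)²) = -1/(2*x²))
E = -1/288 (E = (-½/6²)/4 = (-½*1/36)/4 = (¼)*(-1/72) = -1/288 ≈ -0.0034722)
(18*E)*f(5) = (18*(-1/288))*(2 + (-2 + 5)²) = -(2 + 3²)/16 = -(2 + 9)/16 = -1/16*11 = -11/16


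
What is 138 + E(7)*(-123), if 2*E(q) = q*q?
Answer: -5751/2 ≈ -2875.5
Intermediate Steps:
E(q) = q²/2 (E(q) = (q*q)/2 = q²/2)
138 + E(7)*(-123) = 138 + ((½)*7²)*(-123) = 138 + ((½)*49)*(-123) = 138 + (49/2)*(-123) = 138 - 6027/2 = -5751/2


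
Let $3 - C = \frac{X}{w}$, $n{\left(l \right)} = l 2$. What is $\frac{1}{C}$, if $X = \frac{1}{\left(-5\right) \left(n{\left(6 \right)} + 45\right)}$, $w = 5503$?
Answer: $\frac{1568355}{4705066} \approx 0.33333$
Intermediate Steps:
$n{\left(l \right)} = 2 l$
$X = - \frac{1}{285}$ ($X = \frac{1}{\left(-5\right) \left(2 \cdot 6 + 45\right)} = \frac{1}{\left(-5\right) \left(12 + 45\right)} = \frac{1}{\left(-5\right) 57} = \frac{1}{-285} = - \frac{1}{285} \approx -0.0035088$)
$C = \frac{4705066}{1568355}$ ($C = 3 - - \frac{1}{285 \cdot 5503} = 3 - \left(- \frac{1}{285}\right) \frac{1}{5503} = 3 - - \frac{1}{1568355} = 3 + \frac{1}{1568355} = \frac{4705066}{1568355} \approx 3.0$)
$\frac{1}{C} = \frac{1}{\frac{4705066}{1568355}} = \frac{1568355}{4705066}$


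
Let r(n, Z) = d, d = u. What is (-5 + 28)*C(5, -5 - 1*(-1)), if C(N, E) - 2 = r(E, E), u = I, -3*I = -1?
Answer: 161/3 ≈ 53.667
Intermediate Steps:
I = 1/3 (I = -1/3*(-1) = 1/3 ≈ 0.33333)
u = 1/3 ≈ 0.33333
d = 1/3 ≈ 0.33333
r(n, Z) = 1/3
C(N, E) = 7/3 (C(N, E) = 2 + 1/3 = 7/3)
(-5 + 28)*C(5, -5 - 1*(-1)) = (-5 + 28)*(7/3) = 23*(7/3) = 161/3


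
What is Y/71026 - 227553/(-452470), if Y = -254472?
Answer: -49489383231/16068567110 ≈ -3.0799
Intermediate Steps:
Y/71026 - 227553/(-452470) = -254472/71026 - 227553/(-452470) = -254472*1/71026 - 227553*(-1/452470) = -127236/35513 + 227553/452470 = -49489383231/16068567110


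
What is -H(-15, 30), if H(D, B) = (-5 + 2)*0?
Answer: 0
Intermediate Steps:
H(D, B) = 0 (H(D, B) = -3*0 = 0)
-H(-15, 30) = -1*0 = 0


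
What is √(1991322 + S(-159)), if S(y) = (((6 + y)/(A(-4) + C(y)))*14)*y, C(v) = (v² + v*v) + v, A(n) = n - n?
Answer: 12*√1389629413/317 ≈ 1411.1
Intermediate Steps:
A(n) = 0
C(v) = v + 2*v² (C(v) = (v² + v²) + v = 2*v² + v = v + 2*v²)
S(y) = 14*(6 + y)/(1 + 2*y) (S(y) = (((6 + y)/(0 + y*(1 + 2*y)))*14)*y = (((6 + y)/((y*(1 + 2*y))))*14)*y = (((6 + y)*(1/(y*(1 + 2*y))))*14)*y = (((6 + y)/(y*(1 + 2*y)))*14)*y = (14*(6 + y)/(y*(1 + 2*y)))*y = 14*(6 + y)/(1 + 2*y))
√(1991322 + S(-159)) = √(1991322 + 14*(6 - 159)/(1 + 2*(-159))) = √(1991322 + 14*(-153)/(1 - 318)) = √(1991322 + 14*(-153)/(-317)) = √(1991322 + 14*(-1/317)*(-153)) = √(1991322 + 2142/317) = √(631251216/317) = 12*√1389629413/317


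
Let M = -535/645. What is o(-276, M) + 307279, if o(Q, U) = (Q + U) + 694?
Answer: 39692806/129 ≈ 3.0770e+5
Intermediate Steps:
M = -107/129 (M = -535*1/645 = -107/129 ≈ -0.82946)
o(Q, U) = 694 + Q + U
o(-276, M) + 307279 = (694 - 276 - 107/129) + 307279 = 53815/129 + 307279 = 39692806/129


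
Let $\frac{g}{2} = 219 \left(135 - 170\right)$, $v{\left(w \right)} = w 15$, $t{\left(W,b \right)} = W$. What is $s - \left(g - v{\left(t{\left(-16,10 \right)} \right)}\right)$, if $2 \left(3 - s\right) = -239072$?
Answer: $134629$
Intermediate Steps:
$v{\left(w \right)} = 15 w$
$s = 119539$ ($s = 3 - -119536 = 3 + 119536 = 119539$)
$g = -15330$ ($g = 2 \cdot 219 \left(135 - 170\right) = 2 \cdot 219 \left(-35\right) = 2 \left(-7665\right) = -15330$)
$s - \left(g - v{\left(t{\left(-16,10 \right)} \right)}\right) = 119539 + \left(15 \left(-16\right) - -15330\right) = 119539 + \left(-240 + 15330\right) = 119539 + 15090 = 134629$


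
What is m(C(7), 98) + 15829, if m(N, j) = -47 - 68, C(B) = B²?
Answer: 15714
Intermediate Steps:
m(N, j) = -115
m(C(7), 98) + 15829 = -115 + 15829 = 15714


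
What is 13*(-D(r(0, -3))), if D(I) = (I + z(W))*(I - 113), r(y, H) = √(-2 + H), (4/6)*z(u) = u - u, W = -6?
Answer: 65 + 1469*I*√5 ≈ 65.0 + 3284.8*I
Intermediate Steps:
z(u) = 0 (z(u) = 3*(u - u)/2 = (3/2)*0 = 0)
D(I) = I*(-113 + I) (D(I) = (I + 0)*(I - 113) = I*(-113 + I))
13*(-D(r(0, -3))) = 13*(-√(-2 - 3)*(-113 + √(-2 - 3))) = 13*(-√(-5)*(-113 + √(-5))) = 13*(-I*√5*(-113 + I*√5)) = -13*I*√5*(-113 + I*√5)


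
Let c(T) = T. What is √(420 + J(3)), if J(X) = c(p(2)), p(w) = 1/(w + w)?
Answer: 41/2 ≈ 20.500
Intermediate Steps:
p(w) = 1/(2*w)
J(X) = ¼ (J(X) = (½)/2 = (½)*(½) = ¼)
√(420 + J(3)) = √(420 + ¼) = √(1681/4) = 41/2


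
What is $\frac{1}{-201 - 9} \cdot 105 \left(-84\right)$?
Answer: $42$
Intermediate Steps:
$\frac{1}{-201 - 9} \cdot 105 \left(-84\right) = \frac{1}{-210} \cdot 105 \left(-84\right) = \left(- \frac{1}{210}\right) 105 \left(-84\right) = \left(- \frac{1}{2}\right) \left(-84\right) = 42$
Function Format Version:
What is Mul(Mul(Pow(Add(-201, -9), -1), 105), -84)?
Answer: 42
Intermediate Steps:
Mul(Mul(Pow(Add(-201, -9), -1), 105), -84) = Mul(Mul(Pow(-210, -1), 105), -84) = Mul(Mul(Rational(-1, 210), 105), -84) = Mul(Rational(-1, 2), -84) = 42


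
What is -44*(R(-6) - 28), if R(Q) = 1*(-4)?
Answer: 1408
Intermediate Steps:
R(Q) = -4
-44*(R(-6) - 28) = -44*(-4 - 28) = -44*(-32) = 1408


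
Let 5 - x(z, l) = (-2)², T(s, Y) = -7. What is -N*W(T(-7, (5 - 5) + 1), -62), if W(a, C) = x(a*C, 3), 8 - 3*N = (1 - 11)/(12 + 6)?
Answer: -77/27 ≈ -2.8519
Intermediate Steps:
N = 77/27 (N = 8/3 - (1 - 11)/(3*(12 + 6)) = 8/3 - (-10)/(3*18) = 8/3 - ⅓*(-5/9) = 8/3 + 5/27 = 77/27 ≈ 2.8519)
x(z, l) = 1 (x(z, l) = 5 - 1*(-2)² = 5 - 1*4 = 5 - 4 = 1)
W(a, C) = 1
-N*W(T(-7, (5 - 5) + 1), -62) = -77/27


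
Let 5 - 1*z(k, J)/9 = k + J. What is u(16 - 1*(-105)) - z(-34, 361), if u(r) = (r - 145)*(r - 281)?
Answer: 6738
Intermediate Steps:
z(k, J) = 45 - 9*J - 9*k (z(k, J) = 45 - 9*(k + J) = 45 - 9*(J + k) = 45 + (-9*J - 9*k) = 45 - 9*J - 9*k)
u(r) = (-281 + r)*(-145 + r) (u(r) = (-145 + r)*(-281 + r) = (-281 + r)*(-145 + r))
u(16 - 1*(-105)) - z(-34, 361) = (40745 + (16 - 1*(-105))² - 426*(16 - 1*(-105))) - (45 - 9*361 - 9*(-34)) = (40745 + (16 + 105)² - 426*(16 + 105)) - (45 - 3249 + 306) = (40745 + 121² - 426*121) - 1*(-2898) = (40745 + 14641 - 51546) + 2898 = 3840 + 2898 = 6738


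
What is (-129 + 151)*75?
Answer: 1650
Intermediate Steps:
(-129 + 151)*75 = 22*75 = 1650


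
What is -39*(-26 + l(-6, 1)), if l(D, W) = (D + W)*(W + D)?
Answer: 39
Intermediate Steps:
l(D, W) = (D + W)² (l(D, W) = (D + W)*(D + W) = (D + W)²)
-39*(-26 + l(-6, 1)) = -39*(-26 + (-6 + 1)²) = -39*(-26 + (-5)²) = -39*(-26 + 25) = -39*(-1) = 39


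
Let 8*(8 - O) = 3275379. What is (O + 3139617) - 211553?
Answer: 20149197/8 ≈ 2.5186e+6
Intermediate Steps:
O = -3275315/8 (O = 8 - 1/8*3275379 = 8 - 3275379/8 = -3275315/8 ≈ -4.0941e+5)
(O + 3139617) - 211553 = (-3275315/8 + 3139617) - 211553 = 21841621/8 - 211553 = 20149197/8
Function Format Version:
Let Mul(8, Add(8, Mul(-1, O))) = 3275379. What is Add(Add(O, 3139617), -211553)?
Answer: Rational(20149197, 8) ≈ 2.5186e+6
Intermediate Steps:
O = Rational(-3275315, 8) (O = Add(8, Mul(Rational(-1, 8), 3275379)) = Add(8, Rational(-3275379, 8)) = Rational(-3275315, 8) ≈ -4.0941e+5)
Add(Add(O, 3139617), -211553) = Add(Add(Rational(-3275315, 8), 3139617), -211553) = Add(Rational(21841621, 8), -211553) = Rational(20149197, 8)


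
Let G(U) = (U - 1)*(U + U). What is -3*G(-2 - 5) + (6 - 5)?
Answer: -335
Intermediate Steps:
G(U) = 2*U*(-1 + U) (G(U) = (-1 + U)*(2*U) = 2*U*(-1 + U))
-3*G(-2 - 5) + (6 - 5) = -6*(-2 - 5)*(-1 + (-2 - 5)) + (6 - 5) = -6*(-7)*(-1 - 7) + 1 = -6*(-7)*(-8) + 1 = -3*112 + 1 = -336 + 1 = -335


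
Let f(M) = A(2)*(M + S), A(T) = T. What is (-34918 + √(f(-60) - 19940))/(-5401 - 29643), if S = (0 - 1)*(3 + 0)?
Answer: 17459/17522 - I*√20066/35044 ≈ 0.9964 - 0.0040422*I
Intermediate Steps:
S = -3 (S = -1*3 = -3)
f(M) = -6 + 2*M (f(M) = 2*(M - 3) = 2*(-3 + M) = -6 + 2*M)
(-34918 + √(f(-60) - 19940))/(-5401 - 29643) = (-34918 + √((-6 + 2*(-60)) - 19940))/(-5401 - 29643) = (-34918 + √((-6 - 120) - 19940))/(-35044) = (-34918 + √(-126 - 19940))*(-1/35044) = (-34918 + √(-20066))*(-1/35044) = (-34918 + I*√20066)*(-1/35044) = 17459/17522 - I*√20066/35044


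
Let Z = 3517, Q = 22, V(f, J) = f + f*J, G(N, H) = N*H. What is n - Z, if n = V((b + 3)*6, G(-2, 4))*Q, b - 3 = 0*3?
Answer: -9061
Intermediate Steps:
b = 3 (b = 3 + 0*3 = 3 + 0 = 3)
G(N, H) = H*N
V(f, J) = f + J*f
n = -5544 (n = (((3 + 3)*6)*(1 + 4*(-2)))*22 = ((6*6)*(1 - 8))*22 = (36*(-7))*22 = -252*22 = -5544)
n - Z = -5544 - 1*3517 = -5544 - 3517 = -9061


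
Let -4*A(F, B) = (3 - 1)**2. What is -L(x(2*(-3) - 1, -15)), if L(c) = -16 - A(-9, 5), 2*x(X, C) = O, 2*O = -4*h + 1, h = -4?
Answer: 15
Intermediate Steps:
A(F, B) = -1 (A(F, B) = -(3 - 1)**2/4 = -1/4*2**2 = -1/4*4 = -1)
O = 17/2 (O = (-4*(-4) + 1)/2 = (16 + 1)/2 = (1/2)*17 = 17/2 ≈ 8.5000)
x(X, C) = 17/4 (x(X, C) = (1/2)*(17/2) = 17/4)
L(c) = -15 (L(c) = -16 - 1*(-1) = -16 + 1 = -15)
-L(x(2*(-3) - 1, -15)) = -1*(-15) = 15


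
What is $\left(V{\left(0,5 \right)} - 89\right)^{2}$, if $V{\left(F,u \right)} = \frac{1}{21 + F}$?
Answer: $\frac{3489424}{441} \approx 7912.5$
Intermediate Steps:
$\left(V{\left(0,5 \right)} - 89\right)^{2} = \left(\frac{1}{21 + 0} - 89\right)^{2} = \left(\frac{1}{21} - 89\right)^{2} = \left(- \frac{1868}{21}\right)^{2} = \frac{3489424}{441}$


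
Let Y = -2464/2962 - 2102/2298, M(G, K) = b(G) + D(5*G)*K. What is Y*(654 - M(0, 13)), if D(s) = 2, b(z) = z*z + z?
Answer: -1866478172/1701669 ≈ -1096.9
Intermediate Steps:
b(z) = z + z² (b(z) = z² + z = z + z²)
M(G, K) = 2*K + G*(1 + G) (M(G, K) = G*(1 + G) + 2*K = 2*K + G*(1 + G))
Y = -2972099/1701669 (Y = -2464*1/2962 - 2102*1/2298 = -1232/1481 - 1051/1149 = -2972099/1701669 ≈ -1.7466)
Y*(654 - M(0, 13)) = -2972099*(654 - (2*13 + 0*(1 + 0)))/1701669 = -2972099*(654 - (26 + 0*1))/1701669 = -2972099*(654 - (26 + 0))/1701669 = -2972099*(654 - 1*26)/1701669 = -2972099*(654 - 26)/1701669 = -2972099/1701669*628 = -1866478172/1701669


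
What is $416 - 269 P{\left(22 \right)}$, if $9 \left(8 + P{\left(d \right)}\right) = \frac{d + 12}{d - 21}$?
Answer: $\frac{13966}{9} \approx 1551.8$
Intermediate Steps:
$P{\left(d \right)} = -8 + \frac{12 + d}{9 \left(-21 + d\right)}$ ($P{\left(d \right)} = -8 + \frac{\left(d + 12\right) \frac{1}{d - 21}}{9} = -8 + \frac{\left(12 + d\right) \frac{1}{-21 + d}}{9} = -8 + \frac{\frac{1}{-21 + d} \left(12 + d\right)}{9} = -8 + \frac{12 + d}{9 \left(-21 + d\right)}$)
$416 - 269 P{\left(22 \right)} = 416 - 269 \frac{1524 - 1562}{9 \left(-21 + 22\right)} = 416 - 269 \frac{1524 - 1562}{9 \cdot 1} = 416 - 269 \cdot \frac{1}{9} \cdot 1 \left(-38\right) = 416 - - \frac{10222}{9} = 416 + \frac{10222}{9} = \frac{13966}{9}$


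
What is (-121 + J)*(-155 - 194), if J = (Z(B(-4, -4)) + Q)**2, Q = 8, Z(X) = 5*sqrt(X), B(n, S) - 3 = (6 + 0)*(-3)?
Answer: 150768 - 27920*I*sqrt(15) ≈ 1.5077e+5 - 1.0813e+5*I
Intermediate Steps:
B(n, S) = -15 (B(n, S) = 3 + (6 + 0)*(-3) = 3 + 6*(-3) = 3 - 18 = -15)
J = (8 + 5*I*sqrt(15))**2 (J = (5*sqrt(-15) + 8)**2 = (5*(I*sqrt(15)) + 8)**2 = (5*I*sqrt(15) + 8)**2 = (8 + 5*I*sqrt(15))**2 ≈ -311.0 + 309.84*I)
(-121 + J)*(-155 - 194) = (-121 + (-311 + 80*I*sqrt(15)))*(-155 - 194) = (-432 + 80*I*sqrt(15))*(-349) = 150768 - 27920*I*sqrt(15)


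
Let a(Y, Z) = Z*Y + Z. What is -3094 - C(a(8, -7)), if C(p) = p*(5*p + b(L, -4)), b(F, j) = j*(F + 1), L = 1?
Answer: -23443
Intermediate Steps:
b(F, j) = j*(1 + F)
a(Y, Z) = Z + Y*Z (a(Y, Z) = Y*Z + Z = Z + Y*Z)
C(p) = p*(-8 + 5*p) (C(p) = p*(5*p - 4*(1 + 1)) = p*(5*p - 4*2) = p*(5*p - 8) = p*(-8 + 5*p))
-3094 - C(a(8, -7)) = -3094 - (-7*(1 + 8))*(-8 + 5*(-7*(1 + 8))) = -3094 - (-7*9)*(-8 + 5*(-7*9)) = -3094 - (-63)*(-8 + 5*(-63)) = -3094 - (-63)*(-8 - 315) = -3094 - (-63)*(-323) = -3094 - 1*20349 = -3094 - 20349 = -23443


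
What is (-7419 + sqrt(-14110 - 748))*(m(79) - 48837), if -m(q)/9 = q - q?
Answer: 362321703 - 48837*I*sqrt(14858) ≈ 3.6232e+8 - 5.9529e+6*I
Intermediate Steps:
m(q) = 0 (m(q) = -9*(q - q) = -9*0 = 0)
(-7419 + sqrt(-14110 - 748))*(m(79) - 48837) = (-7419 + sqrt(-14110 - 748))*(0 - 48837) = (-7419 + sqrt(-14858))*(-48837) = (-7419 + I*sqrt(14858))*(-48837) = 362321703 - 48837*I*sqrt(14858)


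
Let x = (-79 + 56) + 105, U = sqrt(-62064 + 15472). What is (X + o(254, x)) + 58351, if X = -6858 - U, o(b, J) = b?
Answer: 51747 - 16*I*sqrt(182) ≈ 51747.0 - 215.85*I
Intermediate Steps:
U = 16*I*sqrt(182) (U = sqrt(-46592) = 16*I*sqrt(182) ≈ 215.85*I)
x = 82 (x = -23 + 105 = 82)
X = -6858 - 16*I*sqrt(182) ≈ -6858.0 - 215.85*I
(X + o(254, x)) + 58351 = ((-6858 - 16*I*sqrt(182)) + 254) + 58351 = (-6604 - 16*I*sqrt(182)) + 58351 = 51747 - 16*I*sqrt(182)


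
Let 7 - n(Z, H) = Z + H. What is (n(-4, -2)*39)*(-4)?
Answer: -2028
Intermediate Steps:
n(Z, H) = 7 - H - Z (n(Z, H) = 7 - (Z + H) = 7 - (H + Z) = 7 + (-H - Z) = 7 - H - Z)
(n(-4, -2)*39)*(-4) = ((7 - 1*(-2) - 1*(-4))*39)*(-4) = ((7 + 2 + 4)*39)*(-4) = (13*39)*(-4) = 507*(-4) = -2028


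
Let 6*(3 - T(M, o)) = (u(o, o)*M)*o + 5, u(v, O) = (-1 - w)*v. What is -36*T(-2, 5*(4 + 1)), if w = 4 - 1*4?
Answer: 7422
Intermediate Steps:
w = 0 (w = 4 - 4 = 0)
u(v, O) = -v (u(v, O) = (-1 - 1*0)*v = (-1 + 0)*v = -v)
T(M, o) = 13/6 + M*o**2/6 (T(M, o) = 3 - (((-o)*M)*o + 5)/6 = 3 - ((-M*o)*o + 5)/6 = 3 - (-M*o**2 + 5)/6 = 3 - (5 - M*o**2)/6 = 3 + (-5/6 + M*o**2/6) = 13/6 + M*o**2/6)
-36*T(-2, 5*(4 + 1)) = -36*(13/6 + (1/6)*(-2)*(5*(4 + 1))**2) = -36*(13/6 + (1/6)*(-2)*(5*5)**2) = -36*(13/6 + (1/6)*(-2)*25**2) = -36*(13/6 + (1/6)*(-2)*625) = -36*(13/6 - 625/3) = -36*(-1237/6) = 7422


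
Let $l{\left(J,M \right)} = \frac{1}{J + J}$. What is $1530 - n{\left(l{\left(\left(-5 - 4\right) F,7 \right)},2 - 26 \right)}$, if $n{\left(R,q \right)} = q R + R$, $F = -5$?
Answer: $\frac{137723}{90} \approx 1530.3$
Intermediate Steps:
$l{\left(J,M \right)} = \frac{1}{2 J}$
$n{\left(R,q \right)} = R + R q$ ($n{\left(R,q \right)} = R q + R = R + R q$)
$1530 - n{\left(l{\left(\left(-5 - 4\right) F,7 \right)},2 - 26 \right)} = 1530 - \frac{1}{2 \left(-5 - 4\right) \left(-5\right)} \left(1 + \left(2 - 26\right)\right) = 1530 - \frac{1}{2 \left(\left(-9\right) \left(-5\right)\right)} \left(1 + \left(2 - 26\right)\right) = 1530 - \frac{1}{2 \cdot 45} \left(1 - 24\right) = 1530 - \frac{1}{2} \cdot \frac{1}{45} \left(-23\right) = 1530 - \frac{1}{90} \left(-23\right) = 1530 - - \frac{23}{90} = 1530 + \frac{23}{90} = \frac{137723}{90}$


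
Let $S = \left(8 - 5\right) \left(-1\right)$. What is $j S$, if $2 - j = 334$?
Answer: $996$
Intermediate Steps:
$j = -332$ ($j = 2 - 334 = -332$)
$S = -3$ ($S = 3 \left(-1\right) = -3$)
$j S = \left(-332\right) \left(-3\right) = 996$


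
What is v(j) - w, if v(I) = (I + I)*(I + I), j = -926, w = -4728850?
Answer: 8158754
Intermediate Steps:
v(I) = 4*I² (v(I) = (2*I)*(2*I) = 4*I²)
v(j) - w = 4*(-926)² - 1*(-4728850) = 4*857476 + 4728850 = 3429904 + 4728850 = 8158754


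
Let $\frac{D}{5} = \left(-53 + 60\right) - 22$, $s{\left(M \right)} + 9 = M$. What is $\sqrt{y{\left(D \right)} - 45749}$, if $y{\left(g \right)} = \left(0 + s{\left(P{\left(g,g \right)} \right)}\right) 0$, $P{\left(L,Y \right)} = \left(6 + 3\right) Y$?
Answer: $i \sqrt{45749} \approx 213.89 i$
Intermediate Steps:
$P{\left(L,Y \right)} = 9 Y$
$s{\left(M \right)} = -9 + M$
$D = -75$ ($D = 5 \left(\left(-53 + 60\right) - 22\right) = 5 \left(7 - 22\right) = 5 \left(-15\right) = -75$)
$y{\left(g \right)} = 0$ ($y{\left(g \right)} = \left(0 + \left(-9 + 9 g\right)\right) 0 = \left(-9 + 9 g\right) 0 = 0$)
$\sqrt{y{\left(D \right)} - 45749} = \sqrt{0 - 45749} = \sqrt{-45749} = i \sqrt{45749}$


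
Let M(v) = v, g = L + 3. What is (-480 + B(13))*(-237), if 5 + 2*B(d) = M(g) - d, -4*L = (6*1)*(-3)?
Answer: 460017/4 ≈ 1.1500e+5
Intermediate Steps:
L = 9/2 (L = -6*1*(-3)/4 = -3*(-3)/2 = -¼*(-18) = 9/2 ≈ 4.5000)
g = 15/2 (g = 9/2 + 3 = 15/2 ≈ 7.5000)
B(d) = 5/4 - d/2 (B(d) = -5/2 + (15/2 - d)/2 = -5/2 + (15/4 - d/2) = 5/4 - d/2)
(-480 + B(13))*(-237) = (-480 + (5/4 - ½*13))*(-237) = (-480 + (5/4 - 13/2))*(-237) = (-480 - 21/4)*(-237) = -1941/4*(-237) = 460017/4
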